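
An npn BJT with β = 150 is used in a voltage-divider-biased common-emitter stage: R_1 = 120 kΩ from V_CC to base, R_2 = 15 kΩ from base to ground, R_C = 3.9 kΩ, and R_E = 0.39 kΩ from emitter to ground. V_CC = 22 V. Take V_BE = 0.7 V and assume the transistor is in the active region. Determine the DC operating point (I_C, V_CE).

I_C ≈ 3.6 mA, V_CE ≈ 6.4 V

Thevenize the base divider: V_Th = V_CC·R_2/(R_1+R_2) = 22×15/135 = 2.44 V, R_Th = R_1‖R_2 = 13.3 kΩ.
Base-emitter loop: V_Th = I_B·R_Th + V_BE + (β+1)I_B·R_E, so I_B = (2.44 − 0.7) / (13.3 + 151×0.39) = 0.0242 mA.
I_C = β·I_B = 150×0.0242 = 3.62 mA, and I_E = (β+1)I_B = 3.65 mA.
V_CE = V_CC − I_C·R_C − I_E·R_E = 22 − 3.62×3.9 − 3.65×0.39 = 6.45 V.
V_CE = 6.45 V > 0.2 V confirms active-region operation.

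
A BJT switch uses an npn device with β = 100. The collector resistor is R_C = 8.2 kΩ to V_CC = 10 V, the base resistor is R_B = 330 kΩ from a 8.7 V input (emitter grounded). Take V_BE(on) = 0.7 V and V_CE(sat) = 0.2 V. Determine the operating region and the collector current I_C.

Assume active: I_B = (8.7 − 0.7)/330 = 0.0242 mA, giving I_C = β·I_B = 2.42 mA.
But then V_CE = 10 − 2.42×8.2 = -9.88 V < V_CE(sat) = 0.2 V — impossible in the active region.
So the transistor is saturated. With V_CE = 0.2 V, I_C = (V_CC − 0.2)/R_C = 9.8/8.2 = 1.2 mA.
Check: β·I_B = 2.42 mA > I_C = 1.2 mA, confirming saturation.

saturation; I_C ≈ 1.2 mA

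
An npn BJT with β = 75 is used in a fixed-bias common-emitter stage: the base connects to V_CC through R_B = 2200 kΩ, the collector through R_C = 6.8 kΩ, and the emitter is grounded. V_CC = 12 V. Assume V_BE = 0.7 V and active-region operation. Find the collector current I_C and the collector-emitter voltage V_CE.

Base loop: V_CC = I_B·R_B + V_BE, so I_B = (12 − 0.7)/2200 kΩ = 0.00514 mA.
In the active region I_C = β·I_B = 75 × 0.00514 = 0.385 mA.
Collector loop: V_CE = V_CC − I_C·R_C = 12 − 0.385×6.8 = 9.38 V.
Since V_CE = 9.38 V > V_CE(sat) ≈ 0.2 V, the transistor is in the active region as assumed.

I_C ≈ 0.39 mA, V_CE ≈ 9.4 V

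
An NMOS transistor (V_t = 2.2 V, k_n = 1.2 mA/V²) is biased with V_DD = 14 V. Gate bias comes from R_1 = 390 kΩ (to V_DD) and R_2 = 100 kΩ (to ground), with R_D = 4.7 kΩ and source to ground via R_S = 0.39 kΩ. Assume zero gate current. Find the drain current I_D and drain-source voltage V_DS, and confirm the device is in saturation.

I_D ≈ 0.2 mA, V_DS ≈ 13 V

V_G = V_DD·R_2/(R_1+R_2) = 14×100/490 = 2.86 V.
Assume saturation: I_D = (k_n/2)(V_GS − V_t)² with V_GS = V_G − I_D·R_S = 2.86 − 0.39·I_D.
Substituting gives 0.0913·I_D² − 1.31·I_D + 0.259 = 0, with roots I_D = 0.201 or 14.1 mA.
The root I_D = 14.1 mA gives V_GS = -2.65 V ≤ V_t, so take I_D = 0.201 mA.
Then V_GS = 2.78 V and V_DS = V_DD − I_D(R_D+R_S) = 14 − 0.201×5.09 = 13 V.
Saturation requires V_DS ≥ V_GS − V_t = 0.579 V; 13 ≥ 0.579 ✓.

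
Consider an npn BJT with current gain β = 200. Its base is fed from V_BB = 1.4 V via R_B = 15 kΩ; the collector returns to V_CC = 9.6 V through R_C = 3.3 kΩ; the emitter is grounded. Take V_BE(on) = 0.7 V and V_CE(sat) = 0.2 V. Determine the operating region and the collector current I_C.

saturation; I_C ≈ 2.8 mA

Assume active: I_B = (1.4 − 0.7)/15 = 0.0467 mA, giving I_C = β·I_B = 9.33 mA.
But then V_CE = 9.6 − 9.33×3.3 = -21.2 V < V_CE(sat) = 0.2 V — impossible in the active region.
So the transistor is saturated. With V_CE = 0.2 V, I_C = (V_CC − 0.2)/R_C = 9.4/3.3 = 2.85 mA.
Check: β·I_B = 9.33 mA > I_C = 2.85 mA, confirming saturation.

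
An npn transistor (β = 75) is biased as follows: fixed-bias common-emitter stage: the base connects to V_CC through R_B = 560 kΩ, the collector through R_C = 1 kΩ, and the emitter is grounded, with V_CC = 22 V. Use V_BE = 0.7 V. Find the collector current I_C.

I_C ≈ 2.9 mA

Base loop: V_CC = I_B·R_B + V_BE, so I_B = (22 − 0.7)/560 kΩ = 0.038 mA.
In the active region I_C = β·I_B = 75 × 0.038 = 2.85 mA.
Collector loop: V_CE = V_CC − I_C·R_C = 22 − 2.85×1 = 19.1 V.
Since V_CE = 19.1 V > V_CE(sat) ≈ 0.2 V, the transistor is in the active region as assumed.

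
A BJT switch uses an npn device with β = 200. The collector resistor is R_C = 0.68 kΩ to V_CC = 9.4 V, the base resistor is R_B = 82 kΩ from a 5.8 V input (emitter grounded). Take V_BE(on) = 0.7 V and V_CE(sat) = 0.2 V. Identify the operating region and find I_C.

Assume active. Base-emitter loop: I_B = (V_BB − V_BE)/R_B = (5.8 − 0.7)/82 = 0.0622 mA.
I_C = β·I_B = 200×0.0622 = 12.4 mA.
V_CE = V_CC − I_C·R_C = 9.4 − 12.4×0.68 = 0.941 V > V_CE(sat), so the active-region assumption holds.

active; I_C ≈ 12 mA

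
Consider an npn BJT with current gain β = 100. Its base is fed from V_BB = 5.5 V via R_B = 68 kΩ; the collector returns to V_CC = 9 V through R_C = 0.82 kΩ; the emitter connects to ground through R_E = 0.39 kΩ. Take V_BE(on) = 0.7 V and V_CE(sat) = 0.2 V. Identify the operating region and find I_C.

active; I_C ≈ 4.5 mA

Assume active. Base-emitter loop: I_B = (V_BB − V_BE)/(R_B + (β+1)R_E) = (5.5 − 0.7)/(68 + 101×0.39) = 0.0447 mA.
I_C = β·I_B = 100×0.0447 = 4.47 mA.
V_CE = V_CC − I_C·R_C − I_E·R_E = 9 − 4.47×0.82 − 4.51×0.39 = 3.57 V > V_CE(sat), so the active-region assumption holds.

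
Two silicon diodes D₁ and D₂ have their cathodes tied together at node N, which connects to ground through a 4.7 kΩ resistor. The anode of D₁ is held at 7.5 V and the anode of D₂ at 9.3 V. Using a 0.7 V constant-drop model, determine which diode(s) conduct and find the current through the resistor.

Only D₂ conducts; I_R ≈ 1.8 mA

Assume both conduct. Then node N would need to be at both 7.5−0.7 = 6.8 V and 9.3−0.7 = 8.6 V, which is impossible.
Assume only D₂ conducts: V_N = 9.3 − 0.7 = 8.6 V, so I_R = 8.6/4.7 = 1.83 mA.
Check D₁: its anode-to-cathode voltage is 7.5 − 8.6 = -1.1 V < 0.7 V, so it is off. The assumption is consistent.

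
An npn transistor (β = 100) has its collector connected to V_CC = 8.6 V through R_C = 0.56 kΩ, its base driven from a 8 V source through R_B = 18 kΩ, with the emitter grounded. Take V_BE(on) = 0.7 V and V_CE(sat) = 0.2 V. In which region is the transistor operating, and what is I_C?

Assume active: I_B = (8 − 0.7)/18 = 0.406 mA, giving I_C = β·I_B = 40.6 mA.
But then V_CE = 8.6 − 40.6×0.56 = -14.1 V < V_CE(sat) = 0.2 V — impossible in the active region.
So the transistor is saturated. With V_CE = 0.2 V, I_C = (V_CC − 0.2)/R_C = 8.4/0.56 = 15 mA.
Check: β·I_B = 40.6 mA > I_C = 15 mA, confirming saturation.

saturation; I_C ≈ 15 mA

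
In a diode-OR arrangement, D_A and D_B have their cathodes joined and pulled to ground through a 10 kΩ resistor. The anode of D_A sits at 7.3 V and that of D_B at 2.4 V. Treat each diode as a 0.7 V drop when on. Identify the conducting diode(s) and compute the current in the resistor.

Assume both conduct. Then node N would need to be at both 7.3−0.7 = 6.6 V and 2.4−0.7 = 1.7 V, which is impossible.
Assume only D_A conducts: V_N = 7.3 − 0.7 = 6.6 V, so I_R = 6.6/10 = 0.66 mA.
Check D_B: its anode-to-cathode voltage is 2.4 − 6.6 = -4.2 V < 0.7 V, so it is off. The assumption is consistent.

Only D_A conducts; I_R ≈ 0.66 mA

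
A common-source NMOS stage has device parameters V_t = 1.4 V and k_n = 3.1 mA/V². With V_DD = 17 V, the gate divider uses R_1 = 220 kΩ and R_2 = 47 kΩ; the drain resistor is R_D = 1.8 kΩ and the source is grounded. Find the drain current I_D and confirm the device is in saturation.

I_D ≈ 3.9 mA

V_G = V_DD·R_2/(R_1+R_2) = 17×47/267 = 2.99 V. With the source grounded, V_GS = V_G = 2.99 V.
Assume saturation: I_D = (k_n/2)(V_GS − V_t)² = (3.1/2)×(2.99 − 1.4)² = 1.55×1.59² = 3.93 mA.
V_DS = V_DD − I_D·R_D = 17 − 3.93×1.8 = 9.92 V.
Saturation requires V_DS ≥ V_GS − V_t = 1.59 V; 9.92 ≥ 1.59 ✓.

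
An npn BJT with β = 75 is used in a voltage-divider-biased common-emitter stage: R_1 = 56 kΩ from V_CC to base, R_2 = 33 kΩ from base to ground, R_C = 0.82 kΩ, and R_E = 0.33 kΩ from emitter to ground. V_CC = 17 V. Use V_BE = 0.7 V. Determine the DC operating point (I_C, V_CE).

I_C ≈ 9.2 mA, V_CE ≈ 6.4 V

Thevenize the base divider: V_Th = V_CC·R_2/(R_1+R_2) = 17×33/89 = 6.3 V, R_Th = R_1‖R_2 = 20.8 kΩ.
Base-emitter loop: V_Th = I_B·R_Th + V_BE + (β+1)I_B·R_E, so I_B = (6.3 − 0.7) / (20.8 + 76×0.33) = 0.122 mA.
I_C = β·I_B = 75×0.122 = 9.17 mA, and I_E = (β+1)I_B = 9.29 mA.
V_CE = V_CC − I_C·R_C − I_E·R_E = 17 − 9.17×0.82 − 9.29×0.33 = 6.42 V.
V_CE = 6.42 V > 0.2 V confirms active-region operation.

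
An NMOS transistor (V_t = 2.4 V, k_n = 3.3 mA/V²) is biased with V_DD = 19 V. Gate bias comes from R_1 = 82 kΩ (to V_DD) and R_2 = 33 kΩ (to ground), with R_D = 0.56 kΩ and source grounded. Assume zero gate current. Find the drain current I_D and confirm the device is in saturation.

I_D ≈ 15 mA

V_G = V_DD·R_2/(R_1+R_2) = 19×33/115 = 5.45 V. With the source grounded, V_GS = V_G = 5.45 V.
Assume saturation: I_D = (k_n/2)(V_GS − V_t)² = (3.3/2)×(5.45 − 2.4)² = 1.65×3.05² = 15.4 mA.
V_DS = V_DD − I_D·R_D = 19 − 15.4×0.56 = 10.4 V.
Saturation requires V_DS ≥ V_GS − V_t = 3.05 V; 10.4 ≥ 3.05 ✓.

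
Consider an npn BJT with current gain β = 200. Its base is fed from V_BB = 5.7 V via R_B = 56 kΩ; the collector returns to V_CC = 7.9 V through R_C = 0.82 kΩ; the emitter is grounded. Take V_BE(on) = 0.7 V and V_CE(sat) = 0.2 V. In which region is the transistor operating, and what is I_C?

saturation; I_C ≈ 9.4 mA

Assume active: I_B = (5.7 − 0.7)/56 = 0.0893 mA, giving I_C = β·I_B = 17.9 mA.
But then V_CE = 7.9 − 17.9×0.82 = -6.74 V < V_CE(sat) = 0.2 V — impossible in the active region.
So the transistor is saturated. With V_CE = 0.2 V, I_C = (V_CC − 0.2)/R_C = 7.7/0.82 = 9.39 mA.
Check: β·I_B = 17.9 mA > I_C = 9.39 mA, confirming saturation.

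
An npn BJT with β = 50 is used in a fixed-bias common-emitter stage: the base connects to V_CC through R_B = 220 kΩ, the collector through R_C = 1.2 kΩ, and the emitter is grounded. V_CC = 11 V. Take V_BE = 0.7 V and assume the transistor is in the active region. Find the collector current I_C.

I_C ≈ 2.3 mA

Base loop: V_CC = I_B·R_B + V_BE, so I_B = (11 − 0.7)/220 kΩ = 0.0468 mA.
In the active region I_C = β·I_B = 50 × 0.0468 = 2.34 mA.
Collector loop: V_CE = V_CC − I_C·R_C = 11 − 2.34×1.2 = 8.19 V.
Since V_CE = 8.19 V > V_CE(sat) ≈ 0.2 V, the transistor is in the active region as assumed.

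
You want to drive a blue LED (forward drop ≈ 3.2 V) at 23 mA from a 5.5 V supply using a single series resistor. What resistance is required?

The resistor drops V_S − V_D = 5.5 − 3.2 = 2.3 V at 23 mA.
R = 2.3 V / 23 mA = 0.1 kΩ.

R ≈ 0.1 kΩ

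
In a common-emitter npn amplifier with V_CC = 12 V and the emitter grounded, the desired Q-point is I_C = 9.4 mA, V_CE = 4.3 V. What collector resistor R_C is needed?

Collector loop: V_CC = I_C·R_C + V_CE.
R_C = (V_CC − V_CE)/I_C = (12 − 4.3)/9.4 = 0.819 kΩ.

R_C ≈ 0.82 kΩ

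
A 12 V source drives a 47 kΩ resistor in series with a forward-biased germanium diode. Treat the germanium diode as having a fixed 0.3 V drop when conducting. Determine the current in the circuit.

I ≈ 0.25 mA

KVL around the loop: 12 = V_D + I·R = 0.3 + I × 47 kΩ.
So I = (12 − 0.3) / 47 kΩ = 11.7 / 47 = 0.249 mA.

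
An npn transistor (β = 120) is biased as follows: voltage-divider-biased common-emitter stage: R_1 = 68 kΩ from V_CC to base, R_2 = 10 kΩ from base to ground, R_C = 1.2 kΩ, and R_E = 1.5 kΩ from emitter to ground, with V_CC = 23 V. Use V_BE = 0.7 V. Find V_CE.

Thevenize the base divider: V_Th = V_CC·R_2/(R_1+R_2) = 23×10/78 = 2.95 V, R_Th = R_1‖R_2 = 8.72 kΩ.
Base-emitter loop: V_Th = I_B·R_Th + V_BE + (β+1)I_B·R_E, so I_B = (2.95 − 0.7) / (8.72 + 121×1.5) = 0.0118 mA.
I_C = β·I_B = 120×0.0118 = 1.42 mA, and I_E = (β+1)I_B = 1.43 mA.
V_CE = V_CC − I_C·R_C − I_E·R_E = 23 − 1.42×1.2 − 1.43×1.5 = 19.2 V.
V_CE = 19.2 V > 0.2 V confirms active-region operation.

V_CE ≈ 19 V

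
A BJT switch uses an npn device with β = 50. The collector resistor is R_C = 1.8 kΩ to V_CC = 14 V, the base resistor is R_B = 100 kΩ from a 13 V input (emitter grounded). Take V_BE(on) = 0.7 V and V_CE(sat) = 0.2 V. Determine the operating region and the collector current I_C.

active; I_C ≈ 6.2 mA

Assume active. Base-emitter loop: I_B = (V_BB − V_BE)/R_B = (13 − 0.7)/100 = 0.123 mA.
I_C = β·I_B = 50×0.123 = 6.15 mA.
V_CE = V_CC − I_C·R_C = 14 − 6.15×1.8 = 2.93 V > V_CE(sat), so the active-region assumption holds.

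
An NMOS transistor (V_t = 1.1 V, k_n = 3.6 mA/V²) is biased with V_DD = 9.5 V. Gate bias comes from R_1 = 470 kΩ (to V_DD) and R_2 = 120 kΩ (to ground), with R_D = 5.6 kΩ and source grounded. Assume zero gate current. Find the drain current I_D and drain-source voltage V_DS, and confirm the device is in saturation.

V_G = V_DD·R_2/(R_1+R_2) = 9.5×120/590 = 1.93 V. With the source grounded, V_GS = V_G = 1.93 V.
Assume saturation: I_D = (k_n/2)(V_GS − V_t)² = (3.6/2)×(1.93 − 1.1)² = 1.8×0.832² = 1.25 mA.
V_DS = V_DD − I_D·R_D = 9.5 − 1.25×5.6 = 2.52 V.
Saturation requires V_DS ≥ V_GS − V_t = 0.832 V; 2.52 ≥ 0.832 ✓.

I_D ≈ 1.2 mA, V_DS ≈ 2.5 V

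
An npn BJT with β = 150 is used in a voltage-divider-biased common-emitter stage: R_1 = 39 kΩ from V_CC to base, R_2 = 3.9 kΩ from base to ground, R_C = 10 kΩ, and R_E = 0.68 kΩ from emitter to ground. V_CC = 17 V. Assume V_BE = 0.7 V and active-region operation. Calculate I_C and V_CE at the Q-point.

I_C ≈ 1.2 mA, V_CE ≈ 4.2 V

Thevenize the base divider: V_Th = V_CC·R_2/(R_1+R_2) = 17×3.9/42.9 = 1.55 V, R_Th = R_1‖R_2 = 3.55 kΩ.
Base-emitter loop: V_Th = I_B·R_Th + V_BE + (β+1)I_B·R_E, so I_B = (1.55 − 0.7) / (3.55 + 151×0.68) = 0.00796 mA.
I_C = β·I_B = 150×0.00796 = 1.19 mA, and I_E = (β+1)I_B = 1.2 mA.
V_CE = V_CC − I_C·R_C − I_E·R_E = 17 − 1.19×10 − 1.2×0.68 = 4.24 V.
V_CE = 4.24 V > 0.2 V confirms active-region operation.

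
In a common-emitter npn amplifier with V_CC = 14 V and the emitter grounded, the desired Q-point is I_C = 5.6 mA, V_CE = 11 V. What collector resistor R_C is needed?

Collector loop: V_CC = I_C·R_C + V_CE.
R_C = (V_CC − V_CE)/I_C = (14 − 11)/5.6 = 0.536 kΩ.

R_C ≈ 0.54 kΩ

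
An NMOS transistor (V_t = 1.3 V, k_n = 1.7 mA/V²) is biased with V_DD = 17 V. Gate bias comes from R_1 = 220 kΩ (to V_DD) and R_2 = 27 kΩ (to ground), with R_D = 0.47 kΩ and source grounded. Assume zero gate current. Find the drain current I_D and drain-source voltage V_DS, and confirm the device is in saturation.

V_G = V_DD·R_2/(R_1+R_2) = 17×27/247 = 1.86 V. With the source grounded, V_GS = V_G = 1.86 V.
Assume saturation: I_D = (k_n/2)(V_GS − V_t)² = (1.7/2)×(1.86 − 1.3)² = 0.85×0.558² = 0.265 mA.
V_DS = V_DD − I_D·R_D = 17 − 0.265×0.47 = 16.9 V.
Saturation requires V_DS ≥ V_GS − V_t = 0.558 V; 16.9 ≥ 0.558 ✓.

I_D ≈ 0.26 mA, V_DS ≈ 17 V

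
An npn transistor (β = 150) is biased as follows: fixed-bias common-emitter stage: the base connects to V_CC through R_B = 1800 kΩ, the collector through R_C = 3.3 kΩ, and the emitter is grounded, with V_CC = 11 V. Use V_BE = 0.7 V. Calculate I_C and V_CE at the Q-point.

I_C ≈ 0.86 mA, V_CE ≈ 8.2 V

Base loop: V_CC = I_B·R_B + V_BE, so I_B = (11 − 0.7)/1800 kΩ = 0.00572 mA.
In the active region I_C = β·I_B = 150 × 0.00572 = 0.858 mA.
Collector loop: V_CE = V_CC − I_C·R_C = 11 − 0.858×3.3 = 8.17 V.
Since V_CE = 8.17 V > V_CE(sat) ≈ 0.2 V, the transistor is in the active region as assumed.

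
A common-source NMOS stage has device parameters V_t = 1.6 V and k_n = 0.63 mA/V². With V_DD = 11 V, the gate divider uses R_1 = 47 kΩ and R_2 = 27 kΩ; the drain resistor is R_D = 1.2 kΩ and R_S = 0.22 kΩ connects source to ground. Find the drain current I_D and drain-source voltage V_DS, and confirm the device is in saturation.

I_D ≈ 1.4 mA, V_DS ≈ 9 V

V_G = V_DD·R_2/(R_1+R_2) = 11×27/74 = 4.01 V.
Assume saturation: I_D = (k_n/2)(V_GS − V_t)² with V_GS = V_G − I_D·R_S = 4.01 − 0.22·I_D.
Substituting gives 0.0152·I_D² − 1.33·I_D + 1.83 = 0, with roots I_D = 1.4 or 86.1 mA.
The root I_D = 86.1 mA gives V_GS = -14.9 V ≤ V_t, so take I_D = 1.4 mA.
Then V_GS = 3.71 V and V_DS = V_DD − I_D(R_D+R_S) = 11 − 1.4×1.42 = 9.02 V.
Saturation requires V_DS ≥ V_GS − V_t = 2.11 V; 9.02 ≥ 2.11 ✓.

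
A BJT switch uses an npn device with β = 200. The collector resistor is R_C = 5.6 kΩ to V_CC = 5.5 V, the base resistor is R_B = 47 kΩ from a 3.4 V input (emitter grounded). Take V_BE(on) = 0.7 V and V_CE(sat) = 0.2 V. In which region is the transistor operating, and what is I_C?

saturation; I_C ≈ 0.95 mA

Assume active: I_B = (3.4 − 0.7)/47 = 0.0574 mA, giving I_C = β·I_B = 11.5 mA.
But then V_CE = 5.5 − 11.5×5.6 = -58.8 V < V_CE(sat) = 0.2 V — impossible in the active region.
So the transistor is saturated. With V_CE = 0.2 V, I_C = (V_CC − 0.2)/R_C = 5.3/5.6 = 0.946 mA.
Check: β·I_B = 11.5 mA > I_C = 0.946 mA, confirming saturation.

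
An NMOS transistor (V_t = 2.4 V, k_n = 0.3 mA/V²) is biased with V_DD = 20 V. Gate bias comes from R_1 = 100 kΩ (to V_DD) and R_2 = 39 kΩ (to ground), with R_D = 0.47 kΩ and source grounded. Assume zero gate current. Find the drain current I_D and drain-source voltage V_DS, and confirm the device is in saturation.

V_G = V_DD·R_2/(R_1+R_2) = 20×39/139 = 5.61 V. With the source grounded, V_GS = V_G = 5.61 V.
Assume saturation: I_D = (k_n/2)(V_GS − V_t)² = (0.3/2)×(5.61 − 2.4)² = 0.15×3.21² = 1.55 mA.
V_DS = V_DD − I_D·R_D = 20 − 1.55×0.47 = 19.3 V.
Saturation requires V_DS ≥ V_GS − V_t = 3.21 V; 19.3 ≥ 3.21 ✓.

I_D ≈ 1.5 mA, V_DS ≈ 19 V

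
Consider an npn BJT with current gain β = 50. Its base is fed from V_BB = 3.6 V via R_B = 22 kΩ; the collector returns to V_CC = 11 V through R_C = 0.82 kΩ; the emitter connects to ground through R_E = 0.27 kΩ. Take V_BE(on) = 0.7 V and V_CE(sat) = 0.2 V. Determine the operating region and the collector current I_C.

active; I_C ≈ 4.1 mA

Assume active. Base-emitter loop: I_B = (V_BB − V_BE)/(R_B + (β+1)R_E) = (3.6 − 0.7)/(22 + 51×0.27) = 0.0811 mA.
I_C = β·I_B = 50×0.0811 = 4.05 mA.
V_CE = V_CC − I_C·R_C − I_E·R_E = 11 − 4.05×0.82 − 4.13×0.27 = 6.56 V > V_CE(sat), so the active-region assumption holds.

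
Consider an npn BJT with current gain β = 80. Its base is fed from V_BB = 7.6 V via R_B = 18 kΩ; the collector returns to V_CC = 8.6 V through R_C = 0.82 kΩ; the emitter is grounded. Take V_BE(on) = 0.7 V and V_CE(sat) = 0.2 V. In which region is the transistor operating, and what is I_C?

Assume active: I_B = (7.6 − 0.7)/18 = 0.383 mA, giving I_C = β·I_B = 30.7 mA.
But then V_CE = 8.6 − 30.7×0.82 = -16.5 V < V_CE(sat) = 0.2 V — impossible in the active region.
So the transistor is saturated. With V_CE = 0.2 V, I_C = (V_CC − 0.2)/R_C = 8.4/0.82 = 10.2 mA.
Check: β·I_B = 30.7 mA > I_C = 10.2 mA, confirming saturation.

saturation; I_C ≈ 10 mA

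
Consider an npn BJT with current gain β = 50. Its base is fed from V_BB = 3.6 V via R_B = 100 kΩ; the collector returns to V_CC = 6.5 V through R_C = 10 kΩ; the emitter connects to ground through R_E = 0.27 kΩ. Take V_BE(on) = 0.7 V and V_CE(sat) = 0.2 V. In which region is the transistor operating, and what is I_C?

saturation; I_C ≈ 0.61 mA

Assume active: I_B = (3.6 − 0.7)/(100 + 51×0.27) = 0.0255 mA, I_C = β·I_B = 1.27 mA.
Then V_CE = 6.5 − 1.27×10 − 1.3×0.27 = -6.6 V < 0.2 V — the active assumption fails.
Re-solve with V_CE = 0.2 V. KCL at the emitter: V_E/R_E = (V_BB−0.7−V_E)/R_B + (V_CC−0.2−V_E)/R_C, giving V_E = 0.173 V.
I_C = (V_CC − 0.2 − V_E)/R_C = (6.3 − 0.173)/10 = 0.613 mA.
Check: I_B = (2.9 − 0.173)/100 = 0.0273 mA, and β·I_B = 1.36 mA > I_C, confirming saturation.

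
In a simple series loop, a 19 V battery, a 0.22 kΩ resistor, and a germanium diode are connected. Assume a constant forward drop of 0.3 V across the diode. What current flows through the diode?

KVL around the loop: 19 = V_D + I·R = 0.3 + I × 0.22 kΩ.
So I = (19 − 0.3) / 0.22 kΩ = 18.7 / 0.22 = 85 mA.

I ≈ 85 mA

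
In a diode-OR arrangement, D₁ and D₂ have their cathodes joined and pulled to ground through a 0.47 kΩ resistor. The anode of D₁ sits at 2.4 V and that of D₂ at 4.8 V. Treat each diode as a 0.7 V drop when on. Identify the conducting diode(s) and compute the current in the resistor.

Assume both conduct. Then node N would need to be at both 2.4−0.7 = 1.7 V and 4.8−0.7 = 4.1 V, which is impossible.
Assume only D₂ conducts: V_N = 4.8 − 0.7 = 4.1 V, so I_R = 4.1/0.47 = 8.72 mA.
Check D₁: its anode-to-cathode voltage is 2.4 − 4.1 = -1.7 V < 0.7 V, so it is off. The assumption is consistent.

Only D₂ conducts; I_R ≈ 8.7 mA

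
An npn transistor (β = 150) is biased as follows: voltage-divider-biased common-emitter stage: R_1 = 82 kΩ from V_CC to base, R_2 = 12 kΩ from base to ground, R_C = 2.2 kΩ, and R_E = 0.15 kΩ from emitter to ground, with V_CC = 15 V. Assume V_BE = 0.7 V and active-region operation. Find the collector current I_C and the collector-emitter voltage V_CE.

I_C ≈ 5.5 mA, V_CE ≈ 2.1 V

Thevenize the base divider: V_Th = V_CC·R_2/(R_1+R_2) = 15×12/94 = 1.91 V, R_Th = R_1‖R_2 = 10.5 kΩ.
Base-emitter loop: V_Th = I_B·R_Th + V_BE + (β+1)I_B·R_E, so I_B = (1.91 − 0.7) / (10.5 + 151×0.15) = 0.0367 mA.
I_C = β·I_B = 150×0.0367 = 5.5 mA, and I_E = (β+1)I_B = 5.54 mA.
V_CE = V_CC − I_C·R_C − I_E·R_E = 15 − 5.5×2.2 − 5.54×0.15 = 2.06 V.
V_CE = 2.06 V > 0.2 V confirms active-region operation.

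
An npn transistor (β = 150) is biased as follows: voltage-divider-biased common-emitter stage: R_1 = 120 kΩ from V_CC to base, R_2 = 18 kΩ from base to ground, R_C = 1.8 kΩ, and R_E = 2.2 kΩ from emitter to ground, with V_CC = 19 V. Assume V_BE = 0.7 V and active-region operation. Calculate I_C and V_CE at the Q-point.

I_C ≈ 0.77 mA, V_CE ≈ 16 V

Thevenize the base divider: V_Th = V_CC·R_2/(R_1+R_2) = 19×18/138 = 2.48 V, R_Th = R_1‖R_2 = 15.7 kΩ.
Base-emitter loop: V_Th = I_B·R_Th + V_BE + (β+1)I_B·R_E, so I_B = (2.48 − 0.7) / (15.7 + 151×2.2) = 0.00511 mA.
I_C = β·I_B = 150×0.00511 = 0.767 mA, and I_E = (β+1)I_B = 0.772 mA.
V_CE = V_CC − I_C·R_C − I_E·R_E = 19 − 0.767×1.8 − 0.772×2.2 = 15.9 V.
V_CE = 15.9 V > 0.2 V confirms active-region operation.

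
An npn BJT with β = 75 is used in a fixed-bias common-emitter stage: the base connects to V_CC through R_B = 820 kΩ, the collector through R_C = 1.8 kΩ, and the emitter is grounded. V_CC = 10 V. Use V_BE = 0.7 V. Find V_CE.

V_CE ≈ 8.5 V

Base loop: V_CC = I_B·R_B + V_BE, so I_B = (10 − 0.7)/820 kΩ = 0.0113 mA.
In the active region I_C = β·I_B = 75 × 0.0113 = 0.851 mA.
Collector loop: V_CE = V_CC − I_C·R_C = 10 − 0.851×1.8 = 8.47 V.
Since V_CE = 8.47 V > V_CE(sat) ≈ 0.2 V, the transistor is in the active region as assumed.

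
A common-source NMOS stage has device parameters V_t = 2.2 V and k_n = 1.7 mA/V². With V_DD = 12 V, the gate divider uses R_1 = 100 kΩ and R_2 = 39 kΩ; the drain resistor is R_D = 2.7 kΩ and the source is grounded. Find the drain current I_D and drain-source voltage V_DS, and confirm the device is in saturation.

V_G = V_DD·R_2/(R_1+R_2) = 12×39/139 = 3.37 V. With the source grounded, V_GS = V_G = 3.37 V.
Assume saturation: I_D = (k_n/2)(V_GS − V_t)² = (1.7/2)×(3.37 − 2.2)² = 0.85×1.17² = 1.16 mA.
V_DS = V_DD − I_D·R_D = 12 − 1.16×2.7 = 8.87 V.
Saturation requires V_DS ≥ V_GS − V_t = 1.17 V; 8.87 ≥ 1.17 ✓.

I_D ≈ 1.2 mA, V_DS ≈ 8.9 V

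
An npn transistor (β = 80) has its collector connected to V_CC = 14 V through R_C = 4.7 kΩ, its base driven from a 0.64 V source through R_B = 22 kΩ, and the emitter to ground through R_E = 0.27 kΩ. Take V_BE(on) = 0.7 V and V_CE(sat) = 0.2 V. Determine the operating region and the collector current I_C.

V_BB = 0.64 V ≤ V_BE(on) = 0.7 V, so the base-emitter junction is not forward biased.
The transistor is in cutoff: I_B = I_C = 0.

cutoff; I_C ≈ 0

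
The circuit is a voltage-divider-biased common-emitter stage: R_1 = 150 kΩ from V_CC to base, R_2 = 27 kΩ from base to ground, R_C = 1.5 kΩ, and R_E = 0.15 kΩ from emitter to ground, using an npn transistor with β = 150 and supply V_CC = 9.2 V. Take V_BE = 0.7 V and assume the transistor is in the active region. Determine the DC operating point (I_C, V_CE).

Thevenize the base divider: V_Th = V_CC·R_2/(R_1+R_2) = 9.2×27/177 = 1.4 V, R_Th = R_1‖R_2 = 22.9 kΩ.
Base-emitter loop: V_Th = I_B·R_Th + V_BE + (β+1)I_B·R_E, so I_B = (1.4 − 0.7) / (22.9 + 151×0.15) = 0.0154 mA.
I_C = β·I_B = 150×0.0154 = 2.32 mA, and I_E = (β+1)I_B = 2.33 mA.
V_CE = V_CC − I_C·R_C − I_E·R_E = 9.2 − 2.32×1.5 − 2.33×0.15 = 5.37 V.
V_CE = 5.37 V > 0.2 V confirms active-region operation.

I_C ≈ 2.3 mA, V_CE ≈ 5.4 V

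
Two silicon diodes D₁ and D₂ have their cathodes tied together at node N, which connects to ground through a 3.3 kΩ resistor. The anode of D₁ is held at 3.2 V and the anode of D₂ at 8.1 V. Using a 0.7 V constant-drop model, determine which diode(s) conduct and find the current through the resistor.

Only D₂ conducts; I_R ≈ 2.2 mA

Assume both conduct. Then node N would need to be at both 3.2−0.7 = 2.5 V and 8.1−0.7 = 7.4 V, which is impossible.
Assume only D₂ conducts: V_N = 8.1 − 0.7 = 7.4 V, so I_R = 7.4/3.3 = 2.24 mA.
Check D₁: its anode-to-cathode voltage is 3.2 − 7.4 = -4.2 V < 0.7 V, so it is off. The assumption is consistent.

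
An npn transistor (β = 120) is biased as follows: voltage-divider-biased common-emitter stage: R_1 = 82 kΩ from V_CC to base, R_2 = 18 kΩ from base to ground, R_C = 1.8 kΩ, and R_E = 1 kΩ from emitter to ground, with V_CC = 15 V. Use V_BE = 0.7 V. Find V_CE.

Thevenize the base divider: V_Th = V_CC·R_2/(R_1+R_2) = 15×18/100 = 2.7 V, R_Th = R_1‖R_2 = 14.8 kΩ.
Base-emitter loop: V_Th = I_B·R_Th + V_BE + (β+1)I_B·R_E, so I_B = (2.7 − 0.7) / (14.8 + 121×1) = 0.0147 mA.
I_C = β·I_B = 120×0.0147 = 1.77 mA, and I_E = (β+1)I_B = 1.78 mA.
V_CE = V_CC − I_C·R_C − I_E·R_E = 15 − 1.77×1.8 − 1.78×1 = 10 V.
V_CE = 10 V > 0.2 V confirms active-region operation.

V_CE ≈ 10 V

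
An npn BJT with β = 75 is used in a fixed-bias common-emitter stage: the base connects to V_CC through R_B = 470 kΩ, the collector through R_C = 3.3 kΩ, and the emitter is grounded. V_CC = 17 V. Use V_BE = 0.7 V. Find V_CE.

V_CE ≈ 8.4 V

Base loop: V_CC = I_B·R_B + V_BE, so I_B = (17 − 0.7)/470 kΩ = 0.0347 mA.
In the active region I_C = β·I_B = 75 × 0.0347 = 2.6 mA.
Collector loop: V_CE = V_CC − I_C·R_C = 17 − 2.6×3.3 = 8.42 V.
Since V_CE = 8.42 V > V_CE(sat) ≈ 0.2 V, the transistor is in the active region as assumed.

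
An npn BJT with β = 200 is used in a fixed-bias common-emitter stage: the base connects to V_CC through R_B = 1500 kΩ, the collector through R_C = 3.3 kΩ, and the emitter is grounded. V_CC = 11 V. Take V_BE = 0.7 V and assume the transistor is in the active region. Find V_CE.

V_CE ≈ 6.5 V

Base loop: V_CC = I_B·R_B + V_BE, so I_B = (11 − 0.7)/1500 kΩ = 0.00687 mA.
In the active region I_C = β·I_B = 200 × 0.00687 = 1.37 mA.
Collector loop: V_CE = V_CC − I_C·R_C = 11 − 1.37×3.3 = 6.47 V.
Since V_CE = 6.47 V > V_CE(sat) ≈ 0.2 V, the transistor is in the active region as assumed.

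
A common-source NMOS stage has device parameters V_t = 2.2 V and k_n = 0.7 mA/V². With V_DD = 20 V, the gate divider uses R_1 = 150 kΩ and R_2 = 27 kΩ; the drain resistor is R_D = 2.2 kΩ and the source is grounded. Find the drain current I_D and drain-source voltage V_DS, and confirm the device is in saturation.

I_D ≈ 0.25 mA, V_DS ≈ 19 V

V_G = V_DD·R_2/(R_1+R_2) = 20×27/177 = 3.05 V. With the source grounded, V_GS = V_G = 3.05 V.
Assume saturation: I_D = (k_n/2)(V_GS − V_t)² = (0.7/2)×(3.05 − 2.2)² = 0.35×0.851² = 0.253 mA.
V_DS = V_DD − I_D·R_D = 20 − 0.253×2.2 = 19.4 V.
Saturation requires V_DS ≥ V_GS − V_t = 0.851 V; 19.4 ≥ 0.851 ✓.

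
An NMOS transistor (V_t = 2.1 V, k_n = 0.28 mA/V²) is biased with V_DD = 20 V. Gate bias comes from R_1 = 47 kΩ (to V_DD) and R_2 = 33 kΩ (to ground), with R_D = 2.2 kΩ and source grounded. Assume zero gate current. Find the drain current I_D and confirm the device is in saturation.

I_D ≈ 5.3 mA

V_G = V_DD·R_2/(R_1+R_2) = 20×33/80 = 8.25 V. With the source grounded, V_GS = V_G = 8.25 V.
Assume saturation: I_D = (k_n/2)(V_GS − V_t)² = (0.28/2)×(8.25 − 2.1)² = 0.14×6.15² = 5.3 mA.
V_DS = V_DD − I_D·R_D = 20 − 5.3×2.2 = 8.35 V.
Saturation requires V_DS ≥ V_GS − V_t = 6.15 V; 8.35 ≥ 6.15 ✓.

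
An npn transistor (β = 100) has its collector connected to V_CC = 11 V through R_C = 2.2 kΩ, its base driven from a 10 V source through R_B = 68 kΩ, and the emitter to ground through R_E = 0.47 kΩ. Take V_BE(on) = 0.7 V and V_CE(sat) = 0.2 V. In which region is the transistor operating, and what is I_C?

Assume active: I_B = (10 − 0.7)/(68 + 101×0.47) = 0.0805 mA, I_C = β·I_B = 8.05 mA.
Then V_CE = 11 − 8.05×2.2 − 8.13×0.47 = -10.5 V < 0.2 V — the active assumption fails.
Re-solve with V_CE = 0.2 V. KCL at the emitter: V_E/R_E = (V_BB−0.7−V_E)/R_B + (V_CC−0.2−V_E)/R_C, giving V_E = 1.94 V.
I_C = (V_CC − 0.2 − V_E)/R_C = (10.8 − 1.94)/2.2 = 4.03 mA.
Check: I_B = (9.3 − 1.94)/68 = 0.108 mA, and β·I_B = 10.8 mA > I_C, confirming saturation.

saturation; I_C ≈ 4 mA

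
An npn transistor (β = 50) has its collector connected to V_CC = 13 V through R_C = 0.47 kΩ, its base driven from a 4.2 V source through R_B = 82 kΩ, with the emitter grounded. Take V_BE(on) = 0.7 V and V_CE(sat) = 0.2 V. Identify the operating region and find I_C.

Assume active. Base-emitter loop: I_B = (V_BB − V_BE)/R_B = (4.2 − 0.7)/82 = 0.0427 mA.
I_C = β·I_B = 50×0.0427 = 2.13 mA.
V_CE = V_CC − I_C·R_C = 13 − 2.13×0.47 = 12 V > V_CE(sat), so the active-region assumption holds.

active; I_C ≈ 2.1 mA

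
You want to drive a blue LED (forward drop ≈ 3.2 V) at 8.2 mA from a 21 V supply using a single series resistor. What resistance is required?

The resistor drops V_S − V_D = 21 − 3.2 = 17.8 V at 8.2 mA.
R = 17.8 V / 8.2 mA = 2.17 kΩ.

R ≈ 2.2 kΩ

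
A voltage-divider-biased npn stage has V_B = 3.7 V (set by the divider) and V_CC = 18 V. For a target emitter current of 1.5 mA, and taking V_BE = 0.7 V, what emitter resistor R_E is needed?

V_E = V_B − V_BE = 3.7 − 0.7 = 3 V.
R_E = V_E / I_E = 3 / 1.5 = 2 kΩ.

R_E ≈ 2 kΩ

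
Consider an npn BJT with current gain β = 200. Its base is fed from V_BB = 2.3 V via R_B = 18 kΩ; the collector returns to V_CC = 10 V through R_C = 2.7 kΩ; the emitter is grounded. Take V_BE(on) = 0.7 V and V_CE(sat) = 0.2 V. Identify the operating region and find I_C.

Assume active: I_B = (2.3 − 0.7)/18 = 0.0889 mA, giving I_C = β·I_B = 17.8 mA.
But then V_CE = 10 − 17.8×2.7 = -38 V < V_CE(sat) = 0.2 V — impossible in the active region.
So the transistor is saturated. With V_CE = 0.2 V, I_C = (V_CC − 0.2)/R_C = 9.8/2.7 = 3.63 mA.
Check: β·I_B = 17.8 mA > I_C = 3.63 mA, confirming saturation.

saturation; I_C ≈ 3.6 mA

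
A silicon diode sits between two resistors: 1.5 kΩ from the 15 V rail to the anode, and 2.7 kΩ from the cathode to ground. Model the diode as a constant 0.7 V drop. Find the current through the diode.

I ≈ 3.4 mA

The two resistors are in series with the diode, so KVL gives 15 = I·1.5 + 0.7 + I·2.7.
I = (15 − 0.7) / (1.5 + 2.7) kΩ = 14.3 / 4.2 = 3.4 mA.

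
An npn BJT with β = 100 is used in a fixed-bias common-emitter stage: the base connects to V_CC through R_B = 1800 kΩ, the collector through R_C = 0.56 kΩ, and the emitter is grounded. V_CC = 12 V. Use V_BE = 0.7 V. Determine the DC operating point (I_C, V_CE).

I_C ≈ 0.63 mA, V_CE ≈ 12 V

Base loop: V_CC = I_B·R_B + V_BE, so I_B = (12 − 0.7)/1800 kΩ = 0.00628 mA.
In the active region I_C = β·I_B = 100 × 0.00628 = 0.628 mA.
Collector loop: V_CE = V_CC − I_C·R_C = 12 − 0.628×0.56 = 11.6 V.
Since V_CE = 11.6 V > V_CE(sat) ≈ 0.2 V, the transistor is in the active region as assumed.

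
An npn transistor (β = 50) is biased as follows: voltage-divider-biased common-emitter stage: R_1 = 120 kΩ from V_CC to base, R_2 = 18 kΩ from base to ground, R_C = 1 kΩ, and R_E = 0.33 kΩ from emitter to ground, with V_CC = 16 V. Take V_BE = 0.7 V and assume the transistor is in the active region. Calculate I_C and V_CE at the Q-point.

I_C ≈ 2.1 mA, V_CE ≈ 13 V

Thevenize the base divider: V_Th = V_CC·R_2/(R_1+R_2) = 16×18/138 = 2.09 V, R_Th = R_1‖R_2 = 15.7 kΩ.
Base-emitter loop: V_Th = I_B·R_Th + V_BE + (β+1)I_B·R_E, so I_B = (2.09 − 0.7) / (15.7 + 51×0.33) = 0.0427 mA.
I_C = β·I_B = 50×0.0427 = 2.13 mA, and I_E = (β+1)I_B = 2.18 mA.
V_CE = V_CC − I_C·R_C − I_E·R_E = 16 − 2.13×1 − 2.18×0.33 = 13.1 V.
V_CE = 13.1 V > 0.2 V confirms active-region operation.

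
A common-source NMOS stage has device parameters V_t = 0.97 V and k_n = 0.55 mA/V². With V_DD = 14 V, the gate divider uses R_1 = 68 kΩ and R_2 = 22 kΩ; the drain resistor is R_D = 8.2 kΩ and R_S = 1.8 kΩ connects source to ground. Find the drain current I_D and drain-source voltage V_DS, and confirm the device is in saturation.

I_D ≈ 0.57 mA, V_DS ≈ 8.3 V

V_G = V_DD·R_2/(R_1+R_2) = 14×22/90 = 3.42 V.
Assume saturation: I_D = (k_n/2)(V_GS − V_t)² with V_GS = V_G − I_D·R_S = 3.42 − 1.8·I_D.
Substituting gives 0.891·I_D² − 3.43·I_D + 1.65 = 0, with roots I_D = 0.566 or 3.28 mA.
The root I_D = 3.28 mA gives V_GS = -2.48 V ≤ V_t, so take I_D = 0.566 mA.
Then V_GS = 2.4 V and V_DS = V_DD − I_D(R_D+R_S) = 14 − 0.566×10 = 8.34 V.
Saturation requires V_DS ≥ V_GS − V_t = 1.43 V; 8.34 ≥ 1.43 ✓.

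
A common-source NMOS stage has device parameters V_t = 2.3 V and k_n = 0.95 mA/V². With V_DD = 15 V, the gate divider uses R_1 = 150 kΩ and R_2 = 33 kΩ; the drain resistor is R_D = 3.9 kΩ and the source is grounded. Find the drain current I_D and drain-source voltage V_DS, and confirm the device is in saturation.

I_D ≈ 0.078 mA, V_DS ≈ 15 V

V_G = V_DD·R_2/(R_1+R_2) = 15×33/183 = 2.7 V. With the source grounded, V_GS = V_G = 2.7 V.
Assume saturation: I_D = (k_n/2)(V_GS − V_t)² = (0.95/2)×(2.7 − 2.3)² = 0.475×0.405² = 0.0779 mA.
V_DS = V_DD − I_D·R_D = 15 − 0.0779×3.9 = 14.7 V.
Saturation requires V_DS ≥ V_GS − V_t = 0.405 V; 14.7 ≥ 0.405 ✓.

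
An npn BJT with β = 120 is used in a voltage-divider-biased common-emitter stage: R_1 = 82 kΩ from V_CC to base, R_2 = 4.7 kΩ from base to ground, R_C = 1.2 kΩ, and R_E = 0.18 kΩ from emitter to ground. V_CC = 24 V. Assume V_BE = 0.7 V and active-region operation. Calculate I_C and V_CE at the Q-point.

Thevenize the base divider: V_Th = V_CC·R_2/(R_1+R_2) = 24×4.7/86.7 = 1.3 V, R_Th = R_1‖R_2 = 4.45 kΩ.
Base-emitter loop: V_Th = I_B·R_Th + V_BE + (β+1)I_B·R_E, so I_B = (1.3 − 0.7) / (4.45 + 121×0.18) = 0.0229 mA.
I_C = β·I_B = 120×0.0229 = 2.75 mA, and I_E = (β+1)I_B = 2.77 mA.
V_CE = V_CC − I_C·R_C − I_E·R_E = 24 − 2.75×1.2 − 2.77×0.18 = 20.2 V.
V_CE = 20.2 V > 0.2 V confirms active-region operation.

I_C ≈ 2.8 mA, V_CE ≈ 20 V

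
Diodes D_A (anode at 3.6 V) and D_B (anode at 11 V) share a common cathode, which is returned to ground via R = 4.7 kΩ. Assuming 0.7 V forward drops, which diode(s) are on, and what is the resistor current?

Only D_B conducts; I_R ≈ 2.2 mA

Assume both conduct. Then node N would need to be at both 3.6−0.7 = 2.9 V and 11−0.7 = 10.3 V, which is impossible.
Assume only D_B conducts: V_N = 11 − 0.7 = 10.3 V, so I_R = 10.3/4.7 = 2.19 mA.
Check D_A: its anode-to-cathode voltage is 3.6 − 10.3 = -6.7 V < 0.7 V, so it is off. The assumption is consistent.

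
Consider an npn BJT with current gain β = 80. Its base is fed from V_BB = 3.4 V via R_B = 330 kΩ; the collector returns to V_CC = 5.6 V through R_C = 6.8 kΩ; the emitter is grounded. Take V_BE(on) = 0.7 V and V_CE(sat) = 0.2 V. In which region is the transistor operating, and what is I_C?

Assume active. Base-emitter loop: I_B = (V_BB − V_BE)/R_B = (3.4 − 0.7)/330 = 0.00818 mA.
I_C = β·I_B = 80×0.00818 = 0.655 mA.
V_CE = V_CC − I_C·R_C = 5.6 − 0.655×6.8 = 1.15 V > V_CE(sat), so the active-region assumption holds.

active; I_C ≈ 0.65 mA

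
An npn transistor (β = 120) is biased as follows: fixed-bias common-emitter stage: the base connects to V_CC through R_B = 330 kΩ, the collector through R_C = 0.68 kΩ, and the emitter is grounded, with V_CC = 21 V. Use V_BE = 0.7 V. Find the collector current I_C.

Base loop: V_CC = I_B·R_B + V_BE, so I_B = (21 − 0.7)/330 kΩ = 0.0615 mA.
In the active region I_C = β·I_B = 120 × 0.0615 = 7.38 mA.
Collector loop: V_CE = V_CC − I_C·R_C = 21 − 7.38×0.68 = 16 V.
Since V_CE = 16 V > V_CE(sat) ≈ 0.2 V, the transistor is in the active region as assumed.

I_C ≈ 7.4 mA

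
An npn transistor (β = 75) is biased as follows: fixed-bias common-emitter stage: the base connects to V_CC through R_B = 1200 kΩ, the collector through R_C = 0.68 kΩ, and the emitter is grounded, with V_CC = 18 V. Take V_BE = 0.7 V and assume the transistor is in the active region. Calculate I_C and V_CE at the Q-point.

I_C ≈ 1.1 mA, V_CE ≈ 17 V

Base loop: V_CC = I_B·R_B + V_BE, so I_B = (18 − 0.7)/1200 kΩ = 0.0144 mA.
In the active region I_C = β·I_B = 75 × 0.0144 = 1.08 mA.
Collector loop: V_CE = V_CC − I_C·R_C = 18 − 1.08×0.68 = 17.3 V.
Since V_CE = 17.3 V > V_CE(sat) ≈ 0.2 V, the transistor is in the active region as assumed.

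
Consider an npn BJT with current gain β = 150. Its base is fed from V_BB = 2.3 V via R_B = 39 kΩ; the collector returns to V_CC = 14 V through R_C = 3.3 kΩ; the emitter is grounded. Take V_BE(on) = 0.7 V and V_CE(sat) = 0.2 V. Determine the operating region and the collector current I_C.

saturation; I_C ≈ 4.2 mA

Assume active: I_B = (2.3 − 0.7)/39 = 0.041 mA, giving I_C = β·I_B = 6.15 mA.
But then V_CE = 14 − 6.15×3.3 = -6.31 V < V_CE(sat) = 0.2 V — impossible in the active region.
So the transistor is saturated. With V_CE = 0.2 V, I_C = (V_CC − 0.2)/R_C = 13.8/3.3 = 4.18 mA.
Check: β·I_B = 6.15 mA > I_C = 4.18 mA, confirming saturation.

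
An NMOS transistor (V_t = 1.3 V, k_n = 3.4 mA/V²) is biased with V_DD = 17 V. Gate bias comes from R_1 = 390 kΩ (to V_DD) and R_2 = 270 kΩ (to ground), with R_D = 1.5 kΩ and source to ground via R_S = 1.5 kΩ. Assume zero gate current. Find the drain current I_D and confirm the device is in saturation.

I_D ≈ 2.9 mA

V_G = V_DD·R_2/(R_1+R_2) = 17×270/660 = 6.95 V.
Assume saturation: I_D = (k_n/2)(V_GS − V_t)² with V_GS = V_G − I_D·R_S = 6.95 − 1.5·I_D.
Substituting gives 3.82·I_D² − 29.8·I_D + 54.4 = 0, with roots I_D = 2.9 or 4.9 mA.
The root I_D = 4.9 mA gives V_GS = -0.398 V ≤ V_t, so take I_D = 2.9 mA.
Then V_GS = 2.61 V and V_DS = V_DD − I_D(R_D+R_S) = 17 − 2.9×3 = 8.3 V.
Saturation requires V_DS ≥ V_GS − V_t = 1.31 V; 8.3 ≥ 1.31 ✓.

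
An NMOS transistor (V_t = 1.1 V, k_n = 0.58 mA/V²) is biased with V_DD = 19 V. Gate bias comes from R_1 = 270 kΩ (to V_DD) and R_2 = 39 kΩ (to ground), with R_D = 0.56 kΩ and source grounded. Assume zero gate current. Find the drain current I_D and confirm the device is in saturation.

V_G = V_DD·R_2/(R_1+R_2) = 19×39/309 = 2.4 V. With the source grounded, V_GS = V_G = 2.4 V.
Assume saturation: I_D = (k_n/2)(V_GS − V_t)² = (0.58/2)×(2.4 − 1.1)² = 0.29×1.3² = 0.489 mA.
V_DS = V_DD − I_D·R_D = 19 − 0.489×0.56 = 18.7 V.
Saturation requires V_DS ≥ V_GS − V_t = 1.3 V; 18.7 ≥ 1.3 ✓.

I_D ≈ 0.49 mA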